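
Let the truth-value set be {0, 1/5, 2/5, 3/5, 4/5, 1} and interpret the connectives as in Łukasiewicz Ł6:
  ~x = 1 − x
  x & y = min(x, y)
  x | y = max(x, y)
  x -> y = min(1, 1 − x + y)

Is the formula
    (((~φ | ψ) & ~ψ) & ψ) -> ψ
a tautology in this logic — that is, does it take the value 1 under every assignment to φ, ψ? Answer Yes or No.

At φ = 2/5, ψ = 2/5, for instance:
~φ = ~2/5 = 3/5
~φ | ψ = 3/5 | 2/5 = 3/5
~ψ = ~2/5 = 3/5
(~φ | ψ) & ~ψ = 3/5 & 3/5 = 3/5
((~φ | ψ) & ~ψ) & ψ = 3/5 & 2/5 = 2/5
(((~φ | ψ) & ~ψ) & ψ) -> ψ = 2/5 -> 2/5 = 1
and checking the remaining 35 assignments likewise gives ≥ 1 in every case.

Yes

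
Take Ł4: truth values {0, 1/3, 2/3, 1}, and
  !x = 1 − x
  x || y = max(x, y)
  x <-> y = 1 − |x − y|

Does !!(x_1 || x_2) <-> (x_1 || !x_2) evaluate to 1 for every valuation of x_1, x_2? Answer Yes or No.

No

Counterexample: take x_1 = 0, x_2 = 0.
x_1 || x_2 = 0 || 0 = 0
!(x_1 || x_2) = !0 = 1
!!(x_1 || x_2) = !1 = 0
!x_2 = !0 = 1
x_1 || !x_2 = 0 || 1 = 1
!!(x_1 || x_2) <-> (x_1 || !x_2) = 0 <-> 1 = 0
This gives 0 ≠ 1.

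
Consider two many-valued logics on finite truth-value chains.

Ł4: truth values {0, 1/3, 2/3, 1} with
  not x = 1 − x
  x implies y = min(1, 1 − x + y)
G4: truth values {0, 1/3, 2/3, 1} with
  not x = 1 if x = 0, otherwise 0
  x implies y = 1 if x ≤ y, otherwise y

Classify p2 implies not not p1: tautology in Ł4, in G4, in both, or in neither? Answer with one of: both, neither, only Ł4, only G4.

neither

In Ł4: at p1 = 0, p2 = 1/3 the value is 2/3 — not a tautology.
In G4: at p1 = 0, p2 = 1/3 the value is 0 — not a tautology.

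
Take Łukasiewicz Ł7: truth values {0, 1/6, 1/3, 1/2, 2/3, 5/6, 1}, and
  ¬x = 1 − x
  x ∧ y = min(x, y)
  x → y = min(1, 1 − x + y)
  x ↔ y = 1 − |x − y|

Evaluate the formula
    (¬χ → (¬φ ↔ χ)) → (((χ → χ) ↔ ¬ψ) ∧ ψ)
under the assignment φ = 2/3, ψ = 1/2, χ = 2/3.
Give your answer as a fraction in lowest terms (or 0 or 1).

1/2

¬χ = ¬2/3 = 1/3
¬φ = ¬2/3 = 1/3
¬φ ↔ χ = 1/3 ↔ 2/3 = 2/3
¬χ → (¬φ ↔ χ) = 1/3 → 2/3 = 1
χ → χ = 2/3 → 2/3 = 1
¬ψ = ¬1/2 = 1/2
(χ → χ) ↔ ¬ψ = 1 ↔ 1/2 = 1/2
((χ → χ) ↔ ¬ψ) ∧ ψ = 1/2 ∧ 1/2 = 1/2
(¬χ → (¬φ ↔ χ)) → (((χ → χ) ↔ ¬ψ) ∧ ψ) = 1 → 1/2 = 1/2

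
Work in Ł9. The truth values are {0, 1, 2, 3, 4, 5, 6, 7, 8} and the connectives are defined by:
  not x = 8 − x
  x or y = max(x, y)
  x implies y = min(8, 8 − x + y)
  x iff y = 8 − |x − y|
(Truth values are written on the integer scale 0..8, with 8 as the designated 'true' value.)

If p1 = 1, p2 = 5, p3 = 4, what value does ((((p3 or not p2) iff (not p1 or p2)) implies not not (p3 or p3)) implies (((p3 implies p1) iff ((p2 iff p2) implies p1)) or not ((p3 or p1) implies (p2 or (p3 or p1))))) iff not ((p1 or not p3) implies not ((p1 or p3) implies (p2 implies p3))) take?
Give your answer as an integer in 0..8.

7

not p2 = not 5 = 3
p3 or not p2 = 4 or 3 = 4
not p1 = not 1 = 7
not p1 or p2 = 7 or 5 = 7
(p3 or not p2) iff (not p1 or p2) = 4 iff 7 = 5
p3 or p3 = 4 or 4 = 4
not (p3 or p3) = not 4 = 4
not not (p3 or p3) = not 4 = 4
((p3 or not p2) iff (not p1 or p2)) implies not not (p3 or p3) = 5 implies 4 = 7
p3 implies p1 = 4 implies 1 = 5
p2 iff p2 = 5 iff 5 = 8
(p2 iff p2) implies p1 = 8 implies 1 = 1
(p3 implies p1) iff ((p2 iff p2) implies p1) = 5 iff 1 = 4
p3 or p1 = 4 or 1 = 4
p3 or p1 = 4 or 1 = 4
p2 or (p3 or p1) = 5 or 4 = 5
(p3 or p1) implies (p2 or (p3 or p1)) = 4 implies 5 = 8
not ((p3 or p1) implies (p2 or (p3 or p1))) = not 8 = 0
((p3 implies p1) iff ((p2 iff p2) implies p1)) or not ((p3 or p1) implies (p2 or (p3 or p1))) = 4 or 0 = 4
(((p3 or not p2) iff (not p1 or p2)) implies not not (p3 or p3)) implies (((p3 implies p1) iff ((p2 iff p2) implies p1)) or not ((p3 or p1) implies (p2 or (p3 or p1)))) = 7 implies 4 = 5
not p3 = not 4 = 4
p1 or not p3 = 1 or 4 = 4
p1 or p3 = 1 or 4 = 4
p2 implies p3 = 5 implies 4 = 7
(p1 or p3) implies (p2 implies p3) = 4 implies 7 = 8
not ((p1 or p3) implies (p2 implies p3)) = not 8 = 0
(p1 or not p3) implies not ((p1 or p3) implies (p2 implies p3)) = 4 implies 0 = 4
not ((p1 or not p3) implies not ((p1 or p3) implies (p2 implies p3))) = not 4 = 4
((((p3 or not p2) iff (not p1 or p2)) implies not not (p3 or p3)) implies (((p3 implies p1) iff ((p2 iff p2) implies p1)) or not ((p3 or p1) implies (p2 or (p3 or p1))))) iff not ((p1 or not p3) implies not ((p1 or p3) implies (p2 implies p3))) = 5 iff 4 = 7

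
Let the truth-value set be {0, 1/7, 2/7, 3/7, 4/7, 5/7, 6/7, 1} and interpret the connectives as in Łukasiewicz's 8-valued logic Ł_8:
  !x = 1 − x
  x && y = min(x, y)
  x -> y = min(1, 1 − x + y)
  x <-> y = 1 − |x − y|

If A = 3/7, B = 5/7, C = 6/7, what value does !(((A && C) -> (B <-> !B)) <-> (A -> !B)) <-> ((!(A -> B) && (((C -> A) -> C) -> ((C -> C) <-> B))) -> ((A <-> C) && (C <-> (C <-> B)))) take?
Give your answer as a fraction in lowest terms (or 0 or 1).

1/7

A && C = 3/7 && 6/7 = 3/7
!B = !5/7 = 2/7
B <-> !B = 5/7 <-> 2/7 = 4/7
(A && C) -> (B <-> !B) = 3/7 -> 4/7 = 1
!B = !5/7 = 2/7
A -> !B = 3/7 -> 2/7 = 6/7
((A && C) -> (B <-> !B)) <-> (A -> !B) = 1 <-> 6/7 = 6/7
!(((A && C) -> (B <-> !B)) <-> (A -> !B)) = !6/7 = 1/7
A -> B = 3/7 -> 5/7 = 1
!(A -> B) = !1 = 0
C -> A = 6/7 -> 3/7 = 4/7
(C -> A) -> C = 4/7 -> 6/7 = 1
C -> C = 6/7 -> 6/7 = 1
(C -> C) <-> B = 1 <-> 5/7 = 5/7
((C -> A) -> C) -> ((C -> C) <-> B) = 1 -> 5/7 = 5/7
!(A -> B) && (((C -> A) -> C) -> ((C -> C) <-> B)) = 0 && 5/7 = 0
A <-> C = 3/7 <-> 6/7 = 4/7
C <-> B = 6/7 <-> 5/7 = 6/7
C <-> (C <-> B) = 6/7 <-> 6/7 = 1
(A <-> C) && (C <-> (C <-> B)) = 4/7 && 1 = 4/7
(!(A -> B) && (((C -> A) -> C) -> ((C -> C) <-> B))) -> ((A <-> C) && (C <-> (C <-> B))) = 0 -> 4/7 = 1
!(((A && C) -> (B <-> !B)) <-> (A -> !B)) <-> ((!(A -> B) && (((C -> A) -> C) -> ((C -> C) <-> B))) -> ((A <-> C) && (C <-> (C <-> B)))) = 1/7 <-> 1 = 1/7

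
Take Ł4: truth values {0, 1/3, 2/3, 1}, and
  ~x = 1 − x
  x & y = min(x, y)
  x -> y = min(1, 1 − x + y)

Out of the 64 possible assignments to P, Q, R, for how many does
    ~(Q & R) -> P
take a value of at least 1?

value 1: 30 assignments (counts)
value 2/3: 15 assignments
value 1/3: 12 assignments
value 0: 7 assignments
So 30 of the 64 assignments meet the threshold.

30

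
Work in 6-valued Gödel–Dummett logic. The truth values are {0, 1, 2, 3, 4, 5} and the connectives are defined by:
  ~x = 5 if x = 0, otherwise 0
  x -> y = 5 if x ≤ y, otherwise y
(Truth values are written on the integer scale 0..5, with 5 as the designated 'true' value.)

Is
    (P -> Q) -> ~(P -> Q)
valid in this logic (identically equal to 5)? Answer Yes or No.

Counterexample: take P = 0, Q = 0.
P -> Q = 0 -> 0 = 5
P -> Q = 0 -> 0 = 5
~(P -> Q) = ~5 = 0
(P -> Q) -> ~(P -> Q) = 5 -> 0 = 0
This gives 0 ≠ 5.

No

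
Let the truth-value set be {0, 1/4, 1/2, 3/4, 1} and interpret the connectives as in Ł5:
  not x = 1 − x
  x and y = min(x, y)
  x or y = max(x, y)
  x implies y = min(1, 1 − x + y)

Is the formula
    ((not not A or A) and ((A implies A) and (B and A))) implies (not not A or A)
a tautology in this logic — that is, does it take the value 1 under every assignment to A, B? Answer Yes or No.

At A = 3/4, B = 1, for instance:
not A = not 3/4 = 1/4
not not A = not 1/4 = 3/4
not not A or A = 3/4 or 3/4 = 3/4
A implies A = 3/4 implies 3/4 = 1
B and A = 1 and 3/4 = 3/4
(A implies A) and (B and A) = 1 and 3/4 = 3/4
(not not A or A) and ((A implies A) and (B and A)) = 3/4 and 3/4 = 3/4
((not not A or A) and ((A implies A) and (B and A))) implies (not not A or A) = 3/4 implies 3/4 = 1
and checking the remaining 24 assignments likewise gives ≥ 1 in every case.

Yes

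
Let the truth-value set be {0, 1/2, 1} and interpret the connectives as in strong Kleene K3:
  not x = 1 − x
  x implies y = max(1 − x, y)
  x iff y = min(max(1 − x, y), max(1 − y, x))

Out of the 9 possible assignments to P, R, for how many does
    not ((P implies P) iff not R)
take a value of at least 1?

2

P = 0, R = 0 ↦ 0  <
P = 0, R = 1/2 ↦ 1/2  <
P = 0, R = 1 ↦ 1  ≥
P = 1/2, R = 0 ↦ 1/2  <
P = 1/2, R = 1/2 ↦ 1/2  <
P = 1/2, R = 1 ↦ 1/2  <
P = 1, R = 0 ↦ 0  <
P = 1, R = 1/2 ↦ 1/2  <
P = 1, R = 1 ↦ 1  ≥
So 2 of the 9 assignments meet the threshold.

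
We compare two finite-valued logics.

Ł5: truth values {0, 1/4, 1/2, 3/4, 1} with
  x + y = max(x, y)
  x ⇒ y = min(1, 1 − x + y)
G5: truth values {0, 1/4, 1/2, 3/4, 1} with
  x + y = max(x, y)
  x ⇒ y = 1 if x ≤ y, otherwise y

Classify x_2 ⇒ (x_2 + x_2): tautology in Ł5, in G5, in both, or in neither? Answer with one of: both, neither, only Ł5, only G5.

both

In Ł5: every assignment gives 1 — tautology.
In G5: every assignment gives 1 — tautology.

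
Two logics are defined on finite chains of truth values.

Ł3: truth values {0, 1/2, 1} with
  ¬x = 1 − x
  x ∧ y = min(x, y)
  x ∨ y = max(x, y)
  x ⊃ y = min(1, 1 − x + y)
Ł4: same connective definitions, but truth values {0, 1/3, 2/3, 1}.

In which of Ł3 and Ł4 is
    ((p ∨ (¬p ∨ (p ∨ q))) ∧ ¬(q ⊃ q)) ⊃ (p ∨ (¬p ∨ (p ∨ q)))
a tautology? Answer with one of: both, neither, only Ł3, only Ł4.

In Ł3: every assignment gives 1 — tautology.
In Ł4: every assignment gives 1 — tautology.

both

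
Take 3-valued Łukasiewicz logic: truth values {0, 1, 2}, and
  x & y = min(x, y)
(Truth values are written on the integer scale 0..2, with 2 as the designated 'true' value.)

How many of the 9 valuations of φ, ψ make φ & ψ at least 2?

φ = 0, ψ = 0 ↦ 0  <
φ = 0, ψ = 1 ↦ 0  <
φ = 0, ψ = 2 ↦ 0  <
φ = 1, ψ = 0 ↦ 0  <
φ = 1, ψ = 1 ↦ 1  <
φ = 1, ψ = 2 ↦ 1  <
φ = 2, ψ = 0 ↦ 0  <
φ = 2, ψ = 1 ↦ 1  <
φ = 2, ψ = 2 ↦ 2  ≥
So 1 of the 9 assignments meets the threshold.

1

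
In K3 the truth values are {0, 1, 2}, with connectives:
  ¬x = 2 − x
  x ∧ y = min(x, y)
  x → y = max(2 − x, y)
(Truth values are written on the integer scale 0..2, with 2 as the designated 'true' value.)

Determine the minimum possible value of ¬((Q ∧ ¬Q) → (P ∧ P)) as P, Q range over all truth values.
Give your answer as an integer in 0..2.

0

Take P = 0, Q = 0:
¬Q = ¬0 = 2
Q ∧ ¬Q = 0 ∧ 2 = 0
P ∧ P = 0 ∧ 0 = 0
(Q ∧ ¬Q) → (P ∧ P) = 0 → 0 = 2
¬((Q ∧ ¬Q) → (P ∧ P)) = ¬2 = 0
No assignment yields a value below 0, so this is the minimum.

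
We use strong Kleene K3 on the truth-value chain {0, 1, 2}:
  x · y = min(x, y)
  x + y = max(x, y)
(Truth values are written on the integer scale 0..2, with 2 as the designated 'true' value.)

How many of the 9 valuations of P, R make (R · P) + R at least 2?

P = 0, R = 0 ↦ 0  <
P = 0, R = 1 ↦ 1  <
P = 0, R = 2 ↦ 2  ≥
P = 1, R = 0 ↦ 0  <
P = 1, R = 1 ↦ 1  <
P = 1, R = 2 ↦ 2  ≥
P = 2, R = 0 ↦ 0  <
P = 2, R = 1 ↦ 1  <
P = 2, R = 2 ↦ 2  ≥
So 3 of the 9 assignments meet the threshold.

3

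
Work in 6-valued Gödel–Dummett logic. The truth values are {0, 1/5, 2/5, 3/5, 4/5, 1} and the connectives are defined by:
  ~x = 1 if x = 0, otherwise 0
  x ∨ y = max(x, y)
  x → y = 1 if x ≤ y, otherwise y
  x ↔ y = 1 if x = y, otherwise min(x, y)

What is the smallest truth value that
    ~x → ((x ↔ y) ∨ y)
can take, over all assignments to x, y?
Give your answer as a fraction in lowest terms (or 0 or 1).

Take x = 0, y = 1/5:
~x = ~0 = 1
x ↔ y = 0 ↔ 1/5 = 0
(x ↔ y) ∨ y = 0 ∨ 1/5 = 1/5
~x → ((x ↔ y) ∨ y) = 1 → 1/5 = 1/5
No assignment yields a value below 1/5, so this is the minimum.

1/5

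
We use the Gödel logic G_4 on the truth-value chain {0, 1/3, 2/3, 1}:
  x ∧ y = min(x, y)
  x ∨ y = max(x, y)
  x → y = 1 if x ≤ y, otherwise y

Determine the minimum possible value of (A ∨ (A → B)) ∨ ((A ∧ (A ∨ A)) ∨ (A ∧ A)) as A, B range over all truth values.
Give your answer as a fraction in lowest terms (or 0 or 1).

1/3

Take A = 1/3, B = 0:
A → B = 1/3 → 0 = 0
A ∨ (A → B) = 1/3 ∨ 0 = 1/3
A ∨ A = 1/3 ∨ 1/3 = 1/3
A ∧ (A ∨ A) = 1/3 ∧ 1/3 = 1/3
A ∧ A = 1/3 ∧ 1/3 = 1/3
(A ∧ (A ∨ A)) ∨ (A ∧ A) = 1/3 ∨ 1/3 = 1/3
(A ∨ (A → B)) ∨ ((A ∧ (A ∨ A)) ∨ (A ∧ A)) = 1/3 ∨ 1/3 = 1/3
No assignment yields a value below 1/3, so this is the minimum.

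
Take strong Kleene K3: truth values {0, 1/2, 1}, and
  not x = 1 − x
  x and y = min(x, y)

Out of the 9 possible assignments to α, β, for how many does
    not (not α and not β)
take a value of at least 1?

5

α = 0, β = 0 ↦ 0  <
α = 0, β = 1/2 ↦ 1/2  <
α = 0, β = 1 ↦ 1  ≥
α = 1/2, β = 0 ↦ 1/2  <
α = 1/2, β = 1/2 ↦ 1/2  <
α = 1/2, β = 1 ↦ 1  ≥
α = 1, β = 0 ↦ 1  ≥
α = 1, β = 1/2 ↦ 1  ≥
α = 1, β = 1 ↦ 1  ≥
So 5 of the 9 assignments meet the threshold.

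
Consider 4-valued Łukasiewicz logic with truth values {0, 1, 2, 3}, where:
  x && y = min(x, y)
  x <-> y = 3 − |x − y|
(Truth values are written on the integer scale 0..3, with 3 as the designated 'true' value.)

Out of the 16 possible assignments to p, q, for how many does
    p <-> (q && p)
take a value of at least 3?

10

p = 0, q = 0 ↦ 3  ≥
p = 0, q = 1 ↦ 3  ≥
p = 0, q = 2 ↦ 3  ≥
p = 0, q = 3 ↦ 3  ≥
p = 1, q = 0 ↦ 2  <
p = 1, q = 1 ↦ 3  ≥
p = 1, q = 2 ↦ 3  ≥
p = 1, q = 3 ↦ 3  ≥
p = 2, q = 0 ↦ 1  <
p = 2, q = 1 ↦ 2  <
p = 2, q = 2 ↦ 3  ≥
p = 2, q = 3 ↦ 3  ≥
p = 3, q = 0 ↦ 0  <
p = 3, q = 1 ↦ 1  <
p = 3, q = 2 ↦ 2  <
p = 3, q = 3 ↦ 3  ≥
So 10 of the 16 assignments meet the threshold.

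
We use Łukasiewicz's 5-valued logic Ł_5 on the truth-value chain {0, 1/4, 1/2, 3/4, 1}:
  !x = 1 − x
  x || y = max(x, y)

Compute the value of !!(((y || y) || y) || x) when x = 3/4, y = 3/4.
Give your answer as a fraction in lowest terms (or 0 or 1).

y || y = 3/4 || 3/4 = 3/4
(y || y) || y = 3/4 || 3/4 = 3/4
((y || y) || y) || x = 3/4 || 3/4 = 3/4
!(((y || y) || y) || x) = !3/4 = 1/4
!!(((y || y) || y) || x) = !1/4 = 3/4

3/4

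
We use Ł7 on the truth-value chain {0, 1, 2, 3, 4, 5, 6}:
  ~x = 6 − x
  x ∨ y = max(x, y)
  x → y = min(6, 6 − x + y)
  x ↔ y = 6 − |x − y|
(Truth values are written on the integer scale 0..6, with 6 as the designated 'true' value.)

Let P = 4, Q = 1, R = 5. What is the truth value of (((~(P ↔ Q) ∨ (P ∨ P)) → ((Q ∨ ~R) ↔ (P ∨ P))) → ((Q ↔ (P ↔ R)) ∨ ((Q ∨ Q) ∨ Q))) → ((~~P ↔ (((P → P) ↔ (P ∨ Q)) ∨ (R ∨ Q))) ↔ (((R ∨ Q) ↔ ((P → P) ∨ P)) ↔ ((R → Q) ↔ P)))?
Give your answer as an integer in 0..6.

P ↔ Q = 4 ↔ 1 = 3
~(P ↔ Q) = ~3 = 3
P ∨ P = 4 ∨ 4 = 4
~(P ↔ Q) ∨ (P ∨ P) = 3 ∨ 4 = 4
~R = ~5 = 1
Q ∨ ~R = 1 ∨ 1 = 1
P ∨ P = 4 ∨ 4 = 4
(Q ∨ ~R) ↔ (P ∨ P) = 1 ↔ 4 = 3
(~(P ↔ Q) ∨ (P ∨ P)) → ((Q ∨ ~R) ↔ (P ∨ P)) = 4 → 3 = 5
P ↔ R = 4 ↔ 5 = 5
Q ↔ (P ↔ R) = 1 ↔ 5 = 2
Q ∨ Q = 1 ∨ 1 = 1
(Q ∨ Q) ∨ Q = 1 ∨ 1 = 1
(Q ↔ (P ↔ R)) ∨ ((Q ∨ Q) ∨ Q) = 2 ∨ 1 = 2
((~(P ↔ Q) ∨ (P ∨ P)) → ((Q ∨ ~R) ↔ (P ∨ P))) → ((Q ↔ (P ↔ R)) ∨ ((Q ∨ Q) ∨ Q)) = 5 → 2 = 3
~P = ~4 = 2
~~P = ~2 = 4
P → P = 4 → 4 = 6
P ∨ Q = 4 ∨ 1 = 4
(P → P) ↔ (P ∨ Q) = 6 ↔ 4 = 4
R ∨ Q = 5 ∨ 1 = 5
((P → P) ↔ (P ∨ Q)) ∨ (R ∨ Q) = 4 ∨ 5 = 5
~~P ↔ (((P → P) ↔ (P ∨ Q)) ∨ (R ∨ Q)) = 4 ↔ 5 = 5
R ∨ Q = 5 ∨ 1 = 5
P → P = 4 → 4 = 6
(P → P) ∨ P = 6 ∨ 4 = 6
(R ∨ Q) ↔ ((P → P) ∨ P) = 5 ↔ 6 = 5
R → Q = 5 → 1 = 2
(R → Q) ↔ P = 2 ↔ 4 = 4
((R ∨ Q) ↔ ((P → P) ∨ P)) ↔ ((R → Q) ↔ P) = 5 ↔ 4 = 5
(~~P ↔ (((P → P) ↔ (P ∨ Q)) ∨ (R ∨ Q))) ↔ (((R ∨ Q) ↔ ((P → P) ∨ P)) ↔ ((R → Q) ↔ P)) = 5 ↔ 5 = 6
(((~(P ↔ Q) ∨ (P ∨ P)) → ((Q ∨ ~R) ↔ (P ∨ P))) → ((Q ↔ (P ↔ R)) ∨ ((Q ∨ Q) ∨ Q))) → ((~~P ↔ (((P → P) ↔ (P ∨ Q)) ∨ (R ∨ Q))) ↔ (((R ∨ Q) ↔ ((P → P) ∨ P)) ↔ ((R → Q) ↔ P))) = 3 → 6 = 6

6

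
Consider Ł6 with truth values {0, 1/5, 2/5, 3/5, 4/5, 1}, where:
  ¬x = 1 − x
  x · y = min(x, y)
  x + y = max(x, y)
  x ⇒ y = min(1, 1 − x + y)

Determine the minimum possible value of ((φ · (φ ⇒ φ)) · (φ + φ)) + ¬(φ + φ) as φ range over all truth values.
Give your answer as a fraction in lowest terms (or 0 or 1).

3/5

Take φ = 2/5:
φ ⇒ φ = 2/5 ⇒ 2/5 = 1
φ · (φ ⇒ φ) = 2/5 · 1 = 2/5
φ + φ = 2/5 + 2/5 = 2/5
(φ · (φ ⇒ φ)) · (φ + φ) = 2/5 · 2/5 = 2/5
φ + φ = 2/5 + 2/5 = 2/5
¬(φ + φ) = ¬2/5 = 3/5
((φ · (φ ⇒ φ)) · (φ + φ)) + ¬(φ + φ) = 2/5 + 3/5 = 3/5
No assignment yields a value below 3/5, so this is the minimum.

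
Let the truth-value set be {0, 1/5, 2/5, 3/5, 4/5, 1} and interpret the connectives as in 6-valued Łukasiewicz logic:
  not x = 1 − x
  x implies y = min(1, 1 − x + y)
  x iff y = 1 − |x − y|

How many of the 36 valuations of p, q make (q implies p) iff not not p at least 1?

11

value 1: 11 assignments (counts)
value 4/5: 9 assignments
value 3/5: 7 assignments
value 2/5: 5 assignments
value 1/5: 3 assignments
value 0: 1 assignment
So 11 of the 36 assignments meet the threshold.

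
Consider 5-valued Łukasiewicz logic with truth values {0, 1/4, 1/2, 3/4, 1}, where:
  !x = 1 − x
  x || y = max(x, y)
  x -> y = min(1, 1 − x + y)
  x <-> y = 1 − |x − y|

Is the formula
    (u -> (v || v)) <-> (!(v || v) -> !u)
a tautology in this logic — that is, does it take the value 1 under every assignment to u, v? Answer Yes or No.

Yes

At u = 1, v = 3/4, for instance:
v || v = 3/4 || 3/4 = 3/4
u -> (v || v) = 1 -> 3/4 = 3/4
!(v || v) = !3/4 = 1/4
!u = !1 = 0
!(v || v) -> !u = 1/4 -> 0 = 3/4
(u -> (v || v)) <-> (!(v || v) -> !u) = 3/4 <-> 3/4 = 1
and checking the remaining 24 assignments likewise gives ≥ 1 in every case.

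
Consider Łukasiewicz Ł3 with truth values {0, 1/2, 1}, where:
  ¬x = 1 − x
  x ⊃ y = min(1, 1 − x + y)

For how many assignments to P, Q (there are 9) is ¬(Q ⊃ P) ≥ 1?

P = 0, Q = 0 ↦ 0  <
P = 0, Q = 1/2 ↦ 1/2  <
P = 0, Q = 1 ↦ 1  ≥
P = 1/2, Q = 0 ↦ 0  <
P = 1/2, Q = 1/2 ↦ 0  <
P = 1/2, Q = 1 ↦ 1/2  <
P = 1, Q = 0 ↦ 0  <
P = 1, Q = 1/2 ↦ 0  <
P = 1, Q = 1 ↦ 0  <
So 1 of the 9 assignments meets the threshold.

1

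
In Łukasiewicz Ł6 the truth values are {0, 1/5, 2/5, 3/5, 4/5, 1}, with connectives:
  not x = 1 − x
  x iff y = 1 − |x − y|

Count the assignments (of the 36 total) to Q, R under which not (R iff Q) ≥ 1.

2

value 1: 2 assignments (counts)
value 4/5: 4 assignments
value 3/5: 6 assignments
value 2/5: 8 assignments
value 1/5: 10 assignments
value 0: 6 assignments
So 2 of the 36 assignments meet the threshold.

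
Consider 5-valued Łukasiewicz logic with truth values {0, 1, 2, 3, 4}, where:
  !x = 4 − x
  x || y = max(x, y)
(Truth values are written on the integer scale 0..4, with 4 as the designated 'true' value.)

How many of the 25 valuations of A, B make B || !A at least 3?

value 4: 9 assignments (counts)
value 3: 7 assignments (counts)
value 2: 5 assignments
value 1: 3 assignments
value 0: 1 assignment
So 16 of the 25 assignments meet the threshold.

16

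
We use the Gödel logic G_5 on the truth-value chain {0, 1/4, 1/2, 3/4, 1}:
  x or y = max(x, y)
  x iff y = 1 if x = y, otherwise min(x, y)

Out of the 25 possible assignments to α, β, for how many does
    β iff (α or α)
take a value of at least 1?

5

value 1: 5 assignments (counts)
value 3/4: 2 assignments
value 1/2: 4 assignments
value 1/4: 6 assignments
value 0: 8 assignments
So 5 of the 25 assignments meet the threshold.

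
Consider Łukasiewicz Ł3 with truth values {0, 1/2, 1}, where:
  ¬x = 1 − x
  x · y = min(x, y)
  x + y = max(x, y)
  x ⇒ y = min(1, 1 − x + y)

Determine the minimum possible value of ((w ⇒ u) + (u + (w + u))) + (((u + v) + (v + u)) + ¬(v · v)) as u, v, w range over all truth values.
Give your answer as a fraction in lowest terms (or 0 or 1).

1/2

Take u = 0, v = 1/2, w = 1/2:
w ⇒ u = 1/2 ⇒ 0 = 1/2
w + u = 1/2 + 0 = 1/2
u + (w + u) = 0 + 1/2 = 1/2
(w ⇒ u) + (u + (w + u)) = 1/2 + 1/2 = 1/2
u + v = 0 + 1/2 = 1/2
v + u = 1/2 + 0 = 1/2
(u + v) + (v + u) = 1/2 + 1/2 = 1/2
v · v = 1/2 · 1/2 = 1/2
¬(v · v) = ¬1/2 = 1/2
((u + v) + (v + u)) + ¬(v · v) = 1/2 + 1/2 = 1/2
((w ⇒ u) + (u + (w + u))) + (((u + v) + (v + u)) + ¬(v · v)) = 1/2 + 1/2 = 1/2
No assignment yields a value below 1/2, so this is the minimum.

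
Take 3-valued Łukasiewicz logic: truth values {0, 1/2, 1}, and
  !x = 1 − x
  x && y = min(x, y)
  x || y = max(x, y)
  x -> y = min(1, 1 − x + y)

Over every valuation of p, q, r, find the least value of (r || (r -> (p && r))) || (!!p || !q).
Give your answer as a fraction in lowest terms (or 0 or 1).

Take p = 0, q = 1/2, r = 1/2:
p && r = 0 && 1/2 = 0
r -> (p && r) = 1/2 -> 0 = 1/2
r || (r -> (p && r)) = 1/2 || 1/2 = 1/2
!p = !0 = 1
!!p = !1 = 0
!q = !1/2 = 1/2
!!p || !q = 0 || 1/2 = 1/2
(r || (r -> (p && r))) || (!!p || !q) = 1/2 || 1/2 = 1/2
No assignment yields a value below 1/2, so this is the minimum.

1/2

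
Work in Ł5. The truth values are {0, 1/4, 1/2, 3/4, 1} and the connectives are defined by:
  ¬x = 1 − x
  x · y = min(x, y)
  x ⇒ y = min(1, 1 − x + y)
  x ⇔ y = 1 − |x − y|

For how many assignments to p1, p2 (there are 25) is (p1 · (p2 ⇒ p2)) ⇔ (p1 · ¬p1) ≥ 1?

15

value 1: 15 assignments (counts)
value 1/2: 5 assignments
value 0: 5 assignments
So 15 of the 25 assignments meet the threshold.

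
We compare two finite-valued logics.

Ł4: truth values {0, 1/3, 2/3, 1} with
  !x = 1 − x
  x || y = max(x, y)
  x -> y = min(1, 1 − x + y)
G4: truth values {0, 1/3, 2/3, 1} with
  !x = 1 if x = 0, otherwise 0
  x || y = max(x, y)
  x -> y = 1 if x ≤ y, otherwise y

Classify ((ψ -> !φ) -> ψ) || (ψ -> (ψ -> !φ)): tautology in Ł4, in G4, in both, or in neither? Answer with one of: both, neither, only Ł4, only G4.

In Ł4: every assignment gives 1 — tautology.
In G4: every assignment gives 1 — tautology.

both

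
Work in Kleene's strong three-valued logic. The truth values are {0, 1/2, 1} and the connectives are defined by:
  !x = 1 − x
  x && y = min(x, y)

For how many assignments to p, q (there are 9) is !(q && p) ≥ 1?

p = 0, q = 0 ↦ 1  ≥
p = 0, q = 1/2 ↦ 1  ≥
p = 0, q = 1 ↦ 1  ≥
p = 1/2, q = 0 ↦ 1  ≥
p = 1/2, q = 1/2 ↦ 1/2  <
p = 1/2, q = 1 ↦ 1/2  <
p = 1, q = 0 ↦ 1  ≥
p = 1, q = 1/2 ↦ 1/2  <
p = 1, q = 1 ↦ 0  <
So 5 of the 9 assignments meet the threshold.

5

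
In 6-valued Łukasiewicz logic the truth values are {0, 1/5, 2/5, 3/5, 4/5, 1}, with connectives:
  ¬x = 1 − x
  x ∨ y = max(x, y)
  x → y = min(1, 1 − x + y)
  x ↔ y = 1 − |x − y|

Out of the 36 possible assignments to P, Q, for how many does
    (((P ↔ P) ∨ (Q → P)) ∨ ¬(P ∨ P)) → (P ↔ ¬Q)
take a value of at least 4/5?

value 1: 6 assignments (counts)
value 4/5: 10 assignments (counts)
value 3/5: 8 assignments
value 2/5: 6 assignments
value 1/5: 4 assignments
value 0: 2 assignments
So 16 of the 36 assignments meet the threshold.

16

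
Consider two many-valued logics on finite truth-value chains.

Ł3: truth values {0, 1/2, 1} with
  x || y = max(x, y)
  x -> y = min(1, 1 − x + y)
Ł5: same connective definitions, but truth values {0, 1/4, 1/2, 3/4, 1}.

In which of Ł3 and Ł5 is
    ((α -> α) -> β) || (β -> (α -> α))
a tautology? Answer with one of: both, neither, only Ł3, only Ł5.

In Ł3: every assignment gives 1 — tautology.
In Ł5: every assignment gives 1 — tautology.

both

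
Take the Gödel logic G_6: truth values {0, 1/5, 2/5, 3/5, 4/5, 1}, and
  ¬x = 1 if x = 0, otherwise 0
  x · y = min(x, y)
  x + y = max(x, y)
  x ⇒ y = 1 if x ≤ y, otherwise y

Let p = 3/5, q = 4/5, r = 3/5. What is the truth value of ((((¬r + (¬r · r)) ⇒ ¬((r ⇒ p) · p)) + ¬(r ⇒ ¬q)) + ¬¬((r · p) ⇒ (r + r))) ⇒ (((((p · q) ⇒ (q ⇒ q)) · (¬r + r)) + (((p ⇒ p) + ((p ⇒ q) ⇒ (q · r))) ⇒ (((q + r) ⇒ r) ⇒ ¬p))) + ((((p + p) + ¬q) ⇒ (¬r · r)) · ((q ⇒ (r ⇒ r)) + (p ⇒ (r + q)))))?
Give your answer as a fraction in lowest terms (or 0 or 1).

3/5

¬r = ¬3/5 = 0
¬r = ¬3/5 = 0
¬r · r = 0 · 3/5 = 0
¬r + (¬r · r) = 0 + 0 = 0
r ⇒ p = 3/5 ⇒ 3/5 = 1
(r ⇒ p) · p = 1 · 3/5 = 3/5
¬((r ⇒ p) · p) = ¬3/5 = 0
(¬r + (¬r · r)) ⇒ ¬((r ⇒ p) · p) = 0 ⇒ 0 = 1
¬q = ¬4/5 = 0
r ⇒ ¬q = 3/5 ⇒ 0 = 0
¬(r ⇒ ¬q) = ¬0 = 1
((¬r + (¬r · r)) ⇒ ¬((r ⇒ p) · p)) + ¬(r ⇒ ¬q) = 1 + 1 = 1
r · p = 3/5 · 3/5 = 3/5
r + r = 3/5 + 3/5 = 3/5
(r · p) ⇒ (r + r) = 3/5 ⇒ 3/5 = 1
¬((r · p) ⇒ (r + r)) = ¬1 = 0
¬¬((r · p) ⇒ (r + r)) = ¬0 = 1
(((¬r + (¬r · r)) ⇒ ¬((r ⇒ p) · p)) + ¬(r ⇒ ¬q)) + ¬¬((r · p) ⇒ (r + r)) = 1 + 1 = 1
p · q = 3/5 · 4/5 = 3/5
q ⇒ q = 4/5 ⇒ 4/5 = 1
(p · q) ⇒ (q ⇒ q) = 3/5 ⇒ 1 = 1
¬r = ¬3/5 = 0
¬r + r = 0 + 3/5 = 3/5
((p · q) ⇒ (q ⇒ q)) · (¬r + r) = 1 · 3/5 = 3/5
p ⇒ p = 3/5 ⇒ 3/5 = 1
p ⇒ q = 3/5 ⇒ 4/5 = 1
q · r = 4/5 · 3/5 = 3/5
(p ⇒ q) ⇒ (q · r) = 1 ⇒ 3/5 = 3/5
(p ⇒ p) + ((p ⇒ q) ⇒ (q · r)) = 1 + 3/5 = 1
q + r = 4/5 + 3/5 = 4/5
(q + r) ⇒ r = 4/5 ⇒ 3/5 = 3/5
¬p = ¬3/5 = 0
((q + r) ⇒ r) ⇒ ¬p = 3/5 ⇒ 0 = 0
((p ⇒ p) + ((p ⇒ q) ⇒ (q · r))) ⇒ (((q + r) ⇒ r) ⇒ ¬p) = 1 ⇒ 0 = 0
(((p · q) ⇒ (q ⇒ q)) · (¬r + r)) + (((p ⇒ p) + ((p ⇒ q) ⇒ (q · r))) ⇒ (((q + r) ⇒ r) ⇒ ¬p)) = 3/5 + 0 = 3/5
p + p = 3/5 + 3/5 = 3/5
¬q = ¬4/5 = 0
(p + p) + ¬q = 3/5 + 0 = 3/5
¬r = ¬3/5 = 0
¬r · r = 0 · 3/5 = 0
((p + p) + ¬q) ⇒ (¬r · r) = 3/5 ⇒ 0 = 0
r ⇒ r = 3/5 ⇒ 3/5 = 1
q ⇒ (r ⇒ r) = 4/5 ⇒ 1 = 1
r + q = 3/5 + 4/5 = 4/5
p ⇒ (r + q) = 3/5 ⇒ 4/5 = 1
(q ⇒ (r ⇒ r)) + (p ⇒ (r + q)) = 1 + 1 = 1
(((p + p) + ¬q) ⇒ (¬r · r)) · ((q ⇒ (r ⇒ r)) + (p ⇒ (r + q))) = 0 · 1 = 0
((((p · q) ⇒ (q ⇒ q)) · (¬r + r)) + (((p ⇒ p) + ((p ⇒ q) ⇒ (q · r))) ⇒ (((q + r) ⇒ r) ⇒ ¬p))) + ((((p + p) + ¬q) ⇒ (¬r · r)) · ((q ⇒ (r ⇒ r)) + (p ⇒ (r + q)))) = 3/5 + 0 = 3/5
((((¬r + (¬r · r)) ⇒ ¬((r ⇒ p) · p)) + ¬(r ⇒ ¬q)) + ¬¬((r · p) ⇒ (r + r))) ⇒ (((((p · q) ⇒ (q ⇒ q)) · (¬r + r)) + (((p ⇒ p) + ((p ⇒ q) ⇒ (q · r))) ⇒ (((q + r) ⇒ r) ⇒ ¬p))) + ((((p + p) + ¬q) ⇒ (¬r · r)) · ((q ⇒ (r ⇒ r)) + (p ⇒ (r + q))))) = 1 ⇒ 3/5 = 3/5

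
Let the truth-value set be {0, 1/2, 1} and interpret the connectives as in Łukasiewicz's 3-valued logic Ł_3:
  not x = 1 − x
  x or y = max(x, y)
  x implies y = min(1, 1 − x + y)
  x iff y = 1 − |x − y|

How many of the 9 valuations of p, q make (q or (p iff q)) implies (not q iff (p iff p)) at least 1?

p = 0, q = 0 ↦ 1  ≥
p = 0, q = 1/2 ↦ 1  ≥
p = 0, q = 1 ↦ 0  <
p = 1/2, q = 0 ↦ 1  ≥
p = 1/2, q = 1/2 ↦ 1/2  <
p = 1/2, q = 1 ↦ 0  <
p = 1, q = 0 ↦ 1  ≥
p = 1, q = 1/2 ↦ 1  ≥
p = 1, q = 1 ↦ 0  <
So 5 of the 9 assignments meet the threshold.

5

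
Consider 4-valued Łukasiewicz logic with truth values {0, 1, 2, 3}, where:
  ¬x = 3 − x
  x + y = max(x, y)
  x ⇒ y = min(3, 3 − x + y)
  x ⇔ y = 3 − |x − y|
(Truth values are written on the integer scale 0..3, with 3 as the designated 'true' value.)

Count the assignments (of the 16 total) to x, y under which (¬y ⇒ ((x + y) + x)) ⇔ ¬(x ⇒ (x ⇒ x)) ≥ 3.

x = 0, y = 0 ↦ 3  ≥
x = 0, y = 1 ↦ 1  <
x = 0, y = 2 ↦ 0  <
x = 0, y = 3 ↦ 0  <
x = 1, y = 0 ↦ 2  <
x = 1, y = 1 ↦ 1  <
x = 1, y = 2 ↦ 0  <
x = 1, y = 3 ↦ 0  <
x = 2, y = 0 ↦ 1  <
x = 2, y = 1 ↦ 0  <
x = 2, y = 2 ↦ 0  <
x = 2, y = 3 ↦ 0  <
x = 3, y = 0 ↦ 0  <
x = 3, y = 1 ↦ 0  <
x = 3, y = 2 ↦ 0  <
x = 3, y = 3 ↦ 0  <
So 1 of the 16 assignments meets the threshold.

1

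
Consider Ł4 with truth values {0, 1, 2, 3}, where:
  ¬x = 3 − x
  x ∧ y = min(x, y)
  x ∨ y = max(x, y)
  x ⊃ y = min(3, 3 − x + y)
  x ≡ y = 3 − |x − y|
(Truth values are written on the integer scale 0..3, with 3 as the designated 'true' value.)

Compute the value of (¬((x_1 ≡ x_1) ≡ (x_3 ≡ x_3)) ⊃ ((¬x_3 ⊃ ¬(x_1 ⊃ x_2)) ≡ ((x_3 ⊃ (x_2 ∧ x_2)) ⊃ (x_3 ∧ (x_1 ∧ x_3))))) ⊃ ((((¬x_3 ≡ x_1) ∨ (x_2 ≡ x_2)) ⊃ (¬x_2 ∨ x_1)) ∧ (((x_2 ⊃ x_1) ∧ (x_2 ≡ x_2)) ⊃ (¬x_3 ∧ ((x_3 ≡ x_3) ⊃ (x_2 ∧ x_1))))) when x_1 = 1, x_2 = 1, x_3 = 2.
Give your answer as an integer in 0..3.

x_1 ≡ x_1 = 1 ≡ 1 = 3
x_3 ≡ x_3 = 2 ≡ 2 = 3
(x_1 ≡ x_1) ≡ (x_3 ≡ x_3) = 3 ≡ 3 = 3
¬((x_1 ≡ x_1) ≡ (x_3 ≡ x_3)) = ¬3 = 0
¬x_3 = ¬2 = 1
x_1 ⊃ x_2 = 1 ⊃ 1 = 3
¬(x_1 ⊃ x_2) = ¬3 = 0
¬x_3 ⊃ ¬(x_1 ⊃ x_2) = 1 ⊃ 0 = 2
x_2 ∧ x_2 = 1 ∧ 1 = 1
x_3 ⊃ (x_2 ∧ x_2) = 2 ⊃ 1 = 2
x_1 ∧ x_3 = 1 ∧ 2 = 1
x_3 ∧ (x_1 ∧ x_3) = 2 ∧ 1 = 1
(x_3 ⊃ (x_2 ∧ x_2)) ⊃ (x_3 ∧ (x_1 ∧ x_3)) = 2 ⊃ 1 = 2
(¬x_3 ⊃ ¬(x_1 ⊃ x_2)) ≡ ((x_3 ⊃ (x_2 ∧ x_2)) ⊃ (x_3 ∧ (x_1 ∧ x_3))) = 2 ≡ 2 = 3
¬((x_1 ≡ x_1) ≡ (x_3 ≡ x_3)) ⊃ ((¬x_3 ⊃ ¬(x_1 ⊃ x_2)) ≡ ((x_3 ⊃ (x_2 ∧ x_2)) ⊃ (x_3 ∧ (x_1 ∧ x_3)))) = 0 ⊃ 3 = 3
¬x_3 = ¬2 = 1
¬x_3 ≡ x_1 = 1 ≡ 1 = 3
x_2 ≡ x_2 = 1 ≡ 1 = 3
(¬x_3 ≡ x_1) ∨ (x_2 ≡ x_2) = 3 ∨ 3 = 3
¬x_2 = ¬1 = 2
¬x_2 ∨ x_1 = 2 ∨ 1 = 2
((¬x_3 ≡ x_1) ∨ (x_2 ≡ x_2)) ⊃ (¬x_2 ∨ x_1) = 3 ⊃ 2 = 2
x_2 ⊃ x_1 = 1 ⊃ 1 = 3
x_2 ≡ x_2 = 1 ≡ 1 = 3
(x_2 ⊃ x_1) ∧ (x_2 ≡ x_2) = 3 ∧ 3 = 3
¬x_3 = ¬2 = 1
x_3 ≡ x_3 = 2 ≡ 2 = 3
x_2 ∧ x_1 = 1 ∧ 1 = 1
(x_3 ≡ x_3) ⊃ (x_2 ∧ x_1) = 3 ⊃ 1 = 1
¬x_3 ∧ ((x_3 ≡ x_3) ⊃ (x_2 ∧ x_1)) = 1 ∧ 1 = 1
((x_2 ⊃ x_1) ∧ (x_2 ≡ x_2)) ⊃ (¬x_3 ∧ ((x_3 ≡ x_3) ⊃ (x_2 ∧ x_1))) = 3 ⊃ 1 = 1
(((¬x_3 ≡ x_1) ∨ (x_2 ≡ x_2)) ⊃ (¬x_2 ∨ x_1)) ∧ (((x_2 ⊃ x_1) ∧ (x_2 ≡ x_2)) ⊃ (¬x_3 ∧ ((x_3 ≡ x_3) ⊃ (x_2 ∧ x_1)))) = 2 ∧ 1 = 1
(¬((x_1 ≡ x_1) ≡ (x_3 ≡ x_3)) ⊃ ((¬x_3 ⊃ ¬(x_1 ⊃ x_2)) ≡ ((x_3 ⊃ (x_2 ∧ x_2)) ⊃ (x_3 ∧ (x_1 ∧ x_3))))) ⊃ ((((¬x_3 ≡ x_1) ∨ (x_2 ≡ x_2)) ⊃ (¬x_2 ∨ x_1)) ∧ (((x_2 ⊃ x_1) ∧ (x_2 ≡ x_2)) ⊃ (¬x_3 ∧ ((x_3 ≡ x_3) ⊃ (x_2 ∧ x_1))))) = 3 ⊃ 1 = 1

1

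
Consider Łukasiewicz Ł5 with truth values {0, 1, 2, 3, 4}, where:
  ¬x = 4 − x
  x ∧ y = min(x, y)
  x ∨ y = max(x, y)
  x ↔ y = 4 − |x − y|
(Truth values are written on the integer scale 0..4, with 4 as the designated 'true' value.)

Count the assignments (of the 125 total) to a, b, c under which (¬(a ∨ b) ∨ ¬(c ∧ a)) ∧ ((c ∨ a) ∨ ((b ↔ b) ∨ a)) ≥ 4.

value 4: 45 assignments (counts)
value 3: 35 assignments
value 2: 25 assignments
value 1: 15 assignments
value 0: 5 assignments
So 45 of the 125 assignments meet the threshold.

45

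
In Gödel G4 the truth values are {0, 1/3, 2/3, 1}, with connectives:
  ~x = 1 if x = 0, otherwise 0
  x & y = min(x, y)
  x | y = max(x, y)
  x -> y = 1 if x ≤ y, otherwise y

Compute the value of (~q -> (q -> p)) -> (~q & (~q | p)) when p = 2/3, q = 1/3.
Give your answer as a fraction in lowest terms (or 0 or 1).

~q = ~1/3 = 0
q -> p = 1/3 -> 2/3 = 1
~q -> (q -> p) = 0 -> 1 = 1
~q = ~1/3 = 0
~q = ~1/3 = 0
~q | p = 0 | 2/3 = 2/3
~q & (~q | p) = 0 & 2/3 = 0
(~q -> (q -> p)) -> (~q & (~q | p)) = 1 -> 0 = 0

0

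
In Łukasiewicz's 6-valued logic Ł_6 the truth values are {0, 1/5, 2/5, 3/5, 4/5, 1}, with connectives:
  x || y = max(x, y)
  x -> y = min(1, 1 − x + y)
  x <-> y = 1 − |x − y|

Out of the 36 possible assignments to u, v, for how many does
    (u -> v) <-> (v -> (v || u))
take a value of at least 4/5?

26

value 1: 21 assignments (counts)
value 4/5: 5 assignments (counts)
value 3/5: 4 assignments
value 2/5: 3 assignments
value 1/5: 2 assignments
value 0: 1 assignment
So 26 of the 36 assignments meet the threshold.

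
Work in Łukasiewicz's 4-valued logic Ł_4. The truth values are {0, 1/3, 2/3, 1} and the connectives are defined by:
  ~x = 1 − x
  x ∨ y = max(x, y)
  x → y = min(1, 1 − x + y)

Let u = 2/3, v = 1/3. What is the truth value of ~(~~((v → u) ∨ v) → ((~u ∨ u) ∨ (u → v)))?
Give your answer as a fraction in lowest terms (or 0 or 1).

v → u = 1/3 → 2/3 = 1
(v → u) ∨ v = 1 ∨ 1/3 = 1
~((v → u) ∨ v) = ~1 = 0
~~((v → u) ∨ v) = ~0 = 1
~u = ~2/3 = 1/3
~u ∨ u = 1/3 ∨ 2/3 = 2/3
u → v = 2/3 → 1/3 = 2/3
(~u ∨ u) ∨ (u → v) = 2/3 ∨ 2/3 = 2/3
~~((v → u) ∨ v) → ((~u ∨ u) ∨ (u → v)) = 1 → 2/3 = 2/3
~(~~((v → u) ∨ v) → ((~u ∨ u) ∨ (u → v))) = ~2/3 = 1/3

1/3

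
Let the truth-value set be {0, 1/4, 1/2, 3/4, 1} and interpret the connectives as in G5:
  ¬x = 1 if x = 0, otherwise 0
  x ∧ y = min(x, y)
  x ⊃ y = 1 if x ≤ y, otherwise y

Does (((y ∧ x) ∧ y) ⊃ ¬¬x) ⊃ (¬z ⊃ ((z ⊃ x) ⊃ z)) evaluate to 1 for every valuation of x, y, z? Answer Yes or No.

Counterexample: take x = 0, y = 0, z = 0.
y ∧ x = 0 ∧ 0 = 0
(y ∧ x) ∧ y = 0 ∧ 0 = 0
¬x = ¬0 = 1
¬¬x = ¬1 = 0
((y ∧ x) ∧ y) ⊃ ¬¬x = 0 ⊃ 0 = 1
¬z = ¬0 = 1
z ⊃ x = 0 ⊃ 0 = 1
(z ⊃ x) ⊃ z = 1 ⊃ 0 = 0
¬z ⊃ ((z ⊃ x) ⊃ z) = 1 ⊃ 0 = 0
(((y ∧ x) ∧ y) ⊃ ¬¬x) ⊃ (¬z ⊃ ((z ⊃ x) ⊃ z)) = 1 ⊃ 0 = 0
This gives 0 ≠ 1.

No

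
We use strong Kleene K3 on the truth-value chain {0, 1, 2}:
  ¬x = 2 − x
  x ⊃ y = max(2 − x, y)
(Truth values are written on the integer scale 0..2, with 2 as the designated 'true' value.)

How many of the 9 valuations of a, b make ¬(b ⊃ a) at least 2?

1

a = 0, b = 0 ↦ 0  <
a = 0, b = 1 ↦ 1  <
a = 0, b = 2 ↦ 2  ≥
a = 1, b = 0 ↦ 0  <
a = 1, b = 1 ↦ 1  <
a = 1, b = 2 ↦ 1  <
a = 2, b = 0 ↦ 0  <
a = 2, b = 1 ↦ 0  <
a = 2, b = 2 ↦ 0  <
So 1 of the 9 assignments meets the threshold.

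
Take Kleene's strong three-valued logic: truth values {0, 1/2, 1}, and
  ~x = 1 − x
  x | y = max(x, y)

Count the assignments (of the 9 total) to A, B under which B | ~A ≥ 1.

A = 0, B = 0 ↦ 1  ≥
A = 0, B = 1/2 ↦ 1  ≥
A = 0, B = 1 ↦ 1  ≥
A = 1/2, B = 0 ↦ 1/2  <
A = 1/2, B = 1/2 ↦ 1/2  <
A = 1/2, B = 1 ↦ 1  ≥
A = 1, B = 0 ↦ 0  <
A = 1, B = 1/2 ↦ 1/2  <
A = 1, B = 1 ↦ 1  ≥
So 5 of the 9 assignments meet the threshold.

5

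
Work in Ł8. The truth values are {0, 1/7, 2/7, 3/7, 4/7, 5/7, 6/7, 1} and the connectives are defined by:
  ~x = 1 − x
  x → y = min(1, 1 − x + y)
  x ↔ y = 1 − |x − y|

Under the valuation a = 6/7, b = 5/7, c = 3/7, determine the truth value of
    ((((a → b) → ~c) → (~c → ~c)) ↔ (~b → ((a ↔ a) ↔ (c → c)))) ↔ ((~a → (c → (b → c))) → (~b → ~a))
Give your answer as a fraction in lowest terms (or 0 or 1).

6/7

a → b = 6/7 → 5/7 = 6/7
~c = ~3/7 = 4/7
(a → b) → ~c = 6/7 → 4/7 = 5/7
~c = ~3/7 = 4/7
~c = ~3/7 = 4/7
~c → ~c = 4/7 → 4/7 = 1
((a → b) → ~c) → (~c → ~c) = 5/7 → 1 = 1
~b = ~5/7 = 2/7
a ↔ a = 6/7 ↔ 6/7 = 1
c → c = 3/7 → 3/7 = 1
(a ↔ a) ↔ (c → c) = 1 ↔ 1 = 1
~b → ((a ↔ a) ↔ (c → c)) = 2/7 → 1 = 1
(((a → b) → ~c) → (~c → ~c)) ↔ (~b → ((a ↔ a) ↔ (c → c))) = 1 ↔ 1 = 1
~a = ~6/7 = 1/7
b → c = 5/7 → 3/7 = 5/7
c → (b → c) = 3/7 → 5/7 = 1
~a → (c → (b → c)) = 1/7 → 1 = 1
~b = ~5/7 = 2/7
~a = ~6/7 = 1/7
~b → ~a = 2/7 → 1/7 = 6/7
(~a → (c → (b → c))) → (~b → ~a) = 1 → 6/7 = 6/7
((((a → b) → ~c) → (~c → ~c)) ↔ (~b → ((a ↔ a) ↔ (c → c)))) ↔ ((~a → (c → (b → c))) → (~b → ~a)) = 1 ↔ 6/7 = 6/7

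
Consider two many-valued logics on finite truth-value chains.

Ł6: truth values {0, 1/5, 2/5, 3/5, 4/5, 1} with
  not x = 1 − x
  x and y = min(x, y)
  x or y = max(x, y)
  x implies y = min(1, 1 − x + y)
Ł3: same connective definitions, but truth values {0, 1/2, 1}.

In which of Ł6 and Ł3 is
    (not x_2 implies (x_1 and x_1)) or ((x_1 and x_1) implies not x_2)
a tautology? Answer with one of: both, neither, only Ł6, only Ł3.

In Ł6: every assignment gives 1 — tautology.
In Ł3: every assignment gives 1 — tautology.

both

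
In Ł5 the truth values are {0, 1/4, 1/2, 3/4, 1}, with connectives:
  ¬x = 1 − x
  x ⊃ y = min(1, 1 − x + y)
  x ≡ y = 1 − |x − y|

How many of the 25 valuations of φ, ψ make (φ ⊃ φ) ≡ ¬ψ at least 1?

5

value 1: 5 assignments (counts)
value 3/4: 5 assignments
value 1/2: 5 assignments
value 1/4: 5 assignments
value 0: 5 assignments
So 5 of the 25 assignments meet the threshold.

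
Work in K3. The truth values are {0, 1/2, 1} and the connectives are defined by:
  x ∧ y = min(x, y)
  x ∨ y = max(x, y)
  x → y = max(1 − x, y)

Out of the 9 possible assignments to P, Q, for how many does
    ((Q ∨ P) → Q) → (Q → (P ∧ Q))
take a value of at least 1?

P = 0, Q = 0 ↦ 1  ≥
P = 0, Q = 1/2 ↦ 1/2  <
P = 0, Q = 1 ↦ 0  <
P = 1/2, Q = 0 ↦ 1  ≥
P = 1/2, Q = 1/2 ↦ 1/2  <
P = 1/2, Q = 1 ↦ 1/2  <
P = 1, Q = 0 ↦ 1  ≥
P = 1, Q = 1/2 ↦ 1/2  <
P = 1, Q = 1 ↦ 1  ≥
So 4 of the 9 assignments meet the threshold.

4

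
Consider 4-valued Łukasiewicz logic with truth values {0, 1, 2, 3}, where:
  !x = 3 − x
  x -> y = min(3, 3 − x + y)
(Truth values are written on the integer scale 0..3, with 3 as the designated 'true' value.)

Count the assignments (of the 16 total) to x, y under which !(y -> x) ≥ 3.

1

x = 0, y = 0 ↦ 0  <
x = 0, y = 1 ↦ 1  <
x = 0, y = 2 ↦ 2  <
x = 0, y = 3 ↦ 3  ≥
x = 1, y = 0 ↦ 0  <
x = 1, y = 1 ↦ 0  <
x = 1, y = 2 ↦ 1  <
x = 1, y = 3 ↦ 2  <
x = 2, y = 0 ↦ 0  <
x = 2, y = 1 ↦ 0  <
x = 2, y = 2 ↦ 0  <
x = 2, y = 3 ↦ 1  <
x = 3, y = 0 ↦ 0  <
x = 3, y = 1 ↦ 0  <
x = 3, y = 2 ↦ 0  <
x = 3, y = 3 ↦ 0  <
So 1 of the 16 assignments meets the threshold.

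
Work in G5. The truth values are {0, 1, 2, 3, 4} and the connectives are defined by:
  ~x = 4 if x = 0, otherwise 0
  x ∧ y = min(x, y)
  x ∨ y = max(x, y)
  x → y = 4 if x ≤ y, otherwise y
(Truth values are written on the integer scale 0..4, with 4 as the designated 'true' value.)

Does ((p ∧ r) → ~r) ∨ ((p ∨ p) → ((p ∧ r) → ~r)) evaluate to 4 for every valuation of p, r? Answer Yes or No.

No

Counterexample: take p = 1, r = 1.
p ∧ r = 1 ∧ 1 = 1
~r = ~1 = 0
(p ∧ r) → ~r = 1 → 0 = 0
p ∨ p = 1 ∨ 1 = 1
(p ∨ p) → ((p ∧ r) → ~r) = 1 → 0 = 0
((p ∧ r) → ~r) ∨ ((p ∨ p) → ((p ∧ r) → ~r)) = 0 ∨ 0 = 0
This gives 0 ≠ 4.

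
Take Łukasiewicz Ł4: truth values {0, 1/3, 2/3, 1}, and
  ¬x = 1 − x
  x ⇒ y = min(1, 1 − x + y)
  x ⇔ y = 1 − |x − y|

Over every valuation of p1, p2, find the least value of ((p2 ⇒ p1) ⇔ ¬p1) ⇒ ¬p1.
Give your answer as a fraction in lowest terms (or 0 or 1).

2/3

Take p1 = 1/3, p2 = 2/3:
p2 ⇒ p1 = 2/3 ⇒ 1/3 = 2/3
¬p1 = ¬1/3 = 2/3
(p2 ⇒ p1) ⇔ ¬p1 = 2/3 ⇔ 2/3 = 1
¬p1 = ¬1/3 = 2/3
((p2 ⇒ p1) ⇔ ¬p1) ⇒ ¬p1 = 1 ⇒ 2/3 = 2/3
No assignment yields a value below 2/3, so this is the minimum.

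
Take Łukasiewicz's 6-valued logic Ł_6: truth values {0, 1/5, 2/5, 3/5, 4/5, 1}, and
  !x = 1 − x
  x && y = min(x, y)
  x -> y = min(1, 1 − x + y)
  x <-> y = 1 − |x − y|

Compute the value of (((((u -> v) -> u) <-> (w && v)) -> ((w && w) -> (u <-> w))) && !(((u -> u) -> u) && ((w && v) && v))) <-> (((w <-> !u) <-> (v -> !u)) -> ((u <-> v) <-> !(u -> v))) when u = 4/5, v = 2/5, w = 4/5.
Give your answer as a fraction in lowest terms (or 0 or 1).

u -> v = 4/5 -> 2/5 = 3/5
(u -> v) -> u = 3/5 -> 4/5 = 1
w && v = 4/5 && 2/5 = 2/5
((u -> v) -> u) <-> (w && v) = 1 <-> 2/5 = 2/5
w && w = 4/5 && 4/5 = 4/5
u <-> w = 4/5 <-> 4/5 = 1
(w && w) -> (u <-> w) = 4/5 -> 1 = 1
(((u -> v) -> u) <-> (w && v)) -> ((w && w) -> (u <-> w)) = 2/5 -> 1 = 1
u -> u = 4/5 -> 4/5 = 1
(u -> u) -> u = 1 -> 4/5 = 4/5
w && v = 4/5 && 2/5 = 2/5
(w && v) && v = 2/5 && 2/5 = 2/5
((u -> u) -> u) && ((w && v) && v) = 4/5 && 2/5 = 2/5
!(((u -> u) -> u) && ((w && v) && v)) = !2/5 = 3/5
((((u -> v) -> u) <-> (w && v)) -> ((w && w) -> (u <-> w))) && !(((u -> u) -> u) && ((w && v) && v)) = 1 && 3/5 = 3/5
!u = !4/5 = 1/5
w <-> !u = 4/5 <-> 1/5 = 2/5
!u = !4/5 = 1/5
v -> !u = 2/5 -> 1/5 = 4/5
(w <-> !u) <-> (v -> !u) = 2/5 <-> 4/5 = 3/5
u <-> v = 4/5 <-> 2/5 = 3/5
u -> v = 4/5 -> 2/5 = 3/5
!(u -> v) = !3/5 = 2/5
(u <-> v) <-> !(u -> v) = 3/5 <-> 2/5 = 4/5
((w <-> !u) <-> (v -> !u)) -> ((u <-> v) <-> !(u -> v)) = 3/5 -> 4/5 = 1
(((((u -> v) -> u) <-> (w && v)) -> ((w && w) -> (u <-> w))) && !(((u -> u) -> u) && ((w && v) && v))) <-> (((w <-> !u) <-> (v -> !u)) -> ((u <-> v) <-> !(u -> v))) = 3/5 <-> 1 = 3/5

3/5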